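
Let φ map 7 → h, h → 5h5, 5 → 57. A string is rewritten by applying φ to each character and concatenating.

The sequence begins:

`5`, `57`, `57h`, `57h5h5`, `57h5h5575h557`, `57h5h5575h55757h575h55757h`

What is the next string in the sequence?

Applying the rule to each of the 26 symbols of 57h5h5575h55757h575h55757h gives the pieces 57 h 5h5 57 5h5 57 57 h 57 5h5 57 57 h 57 h 5h5 57 h 57 5h5 57 57 h 57 h 5h5, which concatenate to the answer.

57h5h5575h55757h575h55757h57h5h557h575h55757h57h5h5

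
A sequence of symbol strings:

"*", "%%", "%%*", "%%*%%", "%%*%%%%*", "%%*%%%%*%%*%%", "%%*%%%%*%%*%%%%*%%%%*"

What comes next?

%%*%%%%*%%*%%%%*%%%%*%%*%%%%*%%*%%

From term 3 onward, concatenate the last term with the second-to-last: %%·* = %%*, %%*·%% = %%*%%, …
Continuing: %%*%%%%*%%*%%%%*%%%%* · %%*%%%%*%%*%% gives term 8.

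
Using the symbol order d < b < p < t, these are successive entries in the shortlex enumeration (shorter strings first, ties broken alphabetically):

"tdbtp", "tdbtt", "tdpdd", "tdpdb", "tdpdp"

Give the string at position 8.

tdpbb

Stepping forward 3 times from tdpdp: tdpdp → tdpdt → tdpbd, then the target.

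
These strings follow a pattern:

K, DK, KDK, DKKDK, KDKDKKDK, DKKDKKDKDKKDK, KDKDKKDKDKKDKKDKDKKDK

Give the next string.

DKKDKKDKDKKDKKDKDKKDKDKKDKKDKDKKDK

From term 3 onward, concatenate the second-to-last term with the last: K·DK = KDK, DK·KDK = DKKDK, …
Continuing: DKKDKKDKDKKDK · KDKDKKDKDKKDKKDKDKKDK gives term 8.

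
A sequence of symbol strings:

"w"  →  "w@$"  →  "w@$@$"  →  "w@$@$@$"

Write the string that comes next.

w@$@$@$@$

Every step adds @$ to the end: s(k+1) = s(k)·@$.
One more step from w@$@$@$ gives the answer.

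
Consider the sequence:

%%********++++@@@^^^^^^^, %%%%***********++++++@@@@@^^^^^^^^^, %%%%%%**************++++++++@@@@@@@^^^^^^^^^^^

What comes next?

%%%%%%%%*****************++++++++++@@@@@@@@@^^^^^^^^^^^^^

The n-th term is 2n-2 %'s then 3n+2 *'s then 2n +'s then 2n-1 @'s then 2n+3 ^'s, where the shown terms are n = 2, 3, 4.
For the next term, n = 5, so the run lengths are 8, 17, 10, 9, 13.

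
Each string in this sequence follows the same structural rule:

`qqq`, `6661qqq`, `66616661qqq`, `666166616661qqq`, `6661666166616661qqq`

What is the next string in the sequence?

Each term is the previous one with 6661 prepended.
One more step from 6661666166616661qqq gives the answer.

66616661666166616661qqq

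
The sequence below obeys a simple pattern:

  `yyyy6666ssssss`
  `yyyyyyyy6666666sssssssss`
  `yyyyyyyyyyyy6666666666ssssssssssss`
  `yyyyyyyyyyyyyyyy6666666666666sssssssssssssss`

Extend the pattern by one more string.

Term n consists of 4n y's, followed by 3n+1 6's, followed by 3n+3 s's (n = 1, 2, …).
For the next term, n = 5, so the run lengths are 20, 16, 18.

yyyyyyyyyyyyyyyyyyyy6666666666666666ssssssssssssssssss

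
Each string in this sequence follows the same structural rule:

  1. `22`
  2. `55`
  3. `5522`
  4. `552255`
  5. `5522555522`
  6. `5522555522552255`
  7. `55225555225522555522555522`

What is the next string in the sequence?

552255552255225555225555225522555522552255

From term 3 onward, concatenate the last term with the second-to-last: 55·22 = 5522, 5522·55 = 552255, …
Continuing: 55225555225522555522555522 · 5522555522552255 gives term 8.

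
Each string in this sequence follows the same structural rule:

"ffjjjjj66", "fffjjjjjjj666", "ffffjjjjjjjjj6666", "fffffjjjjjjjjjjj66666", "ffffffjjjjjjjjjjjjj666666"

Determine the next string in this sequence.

Reading off run lengths: f runs 2, 3, 4, 5, 6; j runs 5, 7, 9, 11, 13; 6 runs 2, 3, 4, 5, 6 — each is linear in n, where the shown terms are n = 2, 3, 4, 5, 6.
At n = 7 the blocks have lengths 7, 15, 7.

fffffffjjjjjjjjjjjjjjj6666666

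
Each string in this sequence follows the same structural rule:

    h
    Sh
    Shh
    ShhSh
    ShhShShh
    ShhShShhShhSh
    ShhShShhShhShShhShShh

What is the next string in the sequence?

From term 3 onward, concatenate the last term with the second-to-last: Sh·h = Shh, Shh·Sh = ShhSh, …
So term 8 is ShhShShhShhShShhShShh·ShhShShhShhSh.

ShhShShhShhShShhShShhShhShShhShhSh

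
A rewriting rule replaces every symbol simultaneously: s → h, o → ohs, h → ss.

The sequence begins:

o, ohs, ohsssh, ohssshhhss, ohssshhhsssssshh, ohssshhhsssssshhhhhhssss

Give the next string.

Rewriting the 24 symbols of ohssshhhsssssshhhhhhssss one by one yields ohs ss h h h ss ss ss h h h h h h ss ss ss ss ss ss h h h h; concatenated:

ohssshhhsssssshhhhhhsssssssssssshhhh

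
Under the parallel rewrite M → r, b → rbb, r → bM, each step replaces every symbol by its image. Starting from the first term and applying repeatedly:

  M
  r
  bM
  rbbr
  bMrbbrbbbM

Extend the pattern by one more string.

rbbrbMrbbrbbbMrbbrbbrbbr

Expanding bMrbbrbbbM: b→rbb, M→r, r→bM, b→rbb, b→rbb, r→bM, b→rbb, b→rbb, b→rbb, M→r. Concatenated: rbb r bM rbb rbb bM rbb rbb rbb r.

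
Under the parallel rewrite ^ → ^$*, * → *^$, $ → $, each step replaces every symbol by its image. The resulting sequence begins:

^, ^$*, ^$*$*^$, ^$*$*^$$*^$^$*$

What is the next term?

φ(^$*$*^$$*^$^$*$) expands symbol-by-symbol to ^$* $ *^$ $ *^$ ^$* $ $ *^$ ^$* $ ^$* $ *^$ $; joining the 15 pieces gives the next term.

^$*$*^$$*^$^$*$$*^$^$*$^$*$*^$$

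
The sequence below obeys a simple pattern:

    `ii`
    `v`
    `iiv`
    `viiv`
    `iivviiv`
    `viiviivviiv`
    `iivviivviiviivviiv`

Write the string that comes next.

viiviivviiviivviivviiviivviiv

Each term (from the third on) is the two preceding terms concatenated in order: term 3 = ii·v = iiv.
The next term joins viiviivviiv and iivviivviiviivviiv.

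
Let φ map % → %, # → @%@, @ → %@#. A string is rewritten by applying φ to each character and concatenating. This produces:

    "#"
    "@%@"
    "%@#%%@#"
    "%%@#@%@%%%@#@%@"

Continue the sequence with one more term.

%%%@#@%@%@#%%@#%%%%@#@%@%@#%%@#

Replace each of the 15 characters of %%@#@%@%%%@#@%@ in place — % % %@# @%@ %@# % %@# % % % %@# @%@ %@# % %@# — and concatenate.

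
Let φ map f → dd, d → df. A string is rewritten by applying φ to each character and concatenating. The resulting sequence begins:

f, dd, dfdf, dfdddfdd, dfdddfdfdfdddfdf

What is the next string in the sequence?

Rewriting the 16 symbols of dfdddfdfdfdddfdf one by one yields df dd df df df dd df dd df dd df df df dd df dd; concatenated:

dfdddfdfdfdddfdddfdddfdfdfdddfdd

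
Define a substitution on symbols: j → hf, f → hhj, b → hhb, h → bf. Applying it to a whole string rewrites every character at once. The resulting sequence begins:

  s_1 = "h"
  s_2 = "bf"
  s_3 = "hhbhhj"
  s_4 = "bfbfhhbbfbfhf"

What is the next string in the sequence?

hhbhhjhhbhhjbfbfhhbhhbhhjhhbhhjbfhhj

Replace each of the 13 characters of bfbfhhbbfbfhf in place — hhb hhj hhb hhj bf bf hhb hhb hhj hhb hhj bf hhj — and concatenate.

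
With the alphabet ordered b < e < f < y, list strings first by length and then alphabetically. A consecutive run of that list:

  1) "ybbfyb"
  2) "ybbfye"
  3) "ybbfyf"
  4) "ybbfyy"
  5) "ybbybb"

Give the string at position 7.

ybbybf

Continuing the enumeration 2 steps past ybbybb: ybbybb → ybbybe → (answer).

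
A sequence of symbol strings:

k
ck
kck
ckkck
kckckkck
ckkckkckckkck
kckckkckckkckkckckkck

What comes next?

ckkckkckckkckkckckkckckkckkckckkck

Each term (from the third on) is the two preceding terms concatenated in order: term 3 = k·ck = kck.
Continuing: ckkckkckckkck · kckckkckckkckkckckkck gives term 8.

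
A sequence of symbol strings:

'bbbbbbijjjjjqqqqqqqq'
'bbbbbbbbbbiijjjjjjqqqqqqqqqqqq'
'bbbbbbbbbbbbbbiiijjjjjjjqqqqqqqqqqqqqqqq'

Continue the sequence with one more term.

bbbbbbbbbbbbbbbbbbiiiijjjjjjjjqqqqqqqqqqqqqqqqqqqq

The n-th term is 4n-2 b's then n-1 i's then n+3 j's then 4n q's, where the shown terms are n = 2, 3, 4.
For the next term, n = 5, so the run lengths are 18, 4, 8, 20.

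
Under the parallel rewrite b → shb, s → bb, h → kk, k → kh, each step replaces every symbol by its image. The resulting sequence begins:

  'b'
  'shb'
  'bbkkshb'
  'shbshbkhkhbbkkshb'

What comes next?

bbkkshbbbkkshbkhkkkhkkshbshbkhkhbbkkshb

Replace each of the 17 characters of shbshbkhkhbbkkshb in place — bb kk shb bb kk shb kh kk kh kk shb shb kh kh bb kk shb — and concatenate.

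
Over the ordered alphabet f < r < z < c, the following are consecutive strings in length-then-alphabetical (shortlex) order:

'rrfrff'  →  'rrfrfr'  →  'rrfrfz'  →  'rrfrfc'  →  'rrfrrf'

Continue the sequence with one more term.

Find the rightmost character of rrfrrf below c, bump it to the next letter, and reset everything to its right to f.

rrfrrr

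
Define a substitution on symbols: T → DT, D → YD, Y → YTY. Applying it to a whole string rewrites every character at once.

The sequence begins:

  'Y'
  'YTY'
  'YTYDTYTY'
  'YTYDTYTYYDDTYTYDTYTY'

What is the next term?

Rewriting the 20 symbols of YTYDTYTYYDDTYTYDTYTY one by one yields YTY DT YTY YD DT YTY DT YTY YTY YD YD DT YTY DT YTY YD DT YTY DT YTY; concatenated:

YTYDTYTYYDDTYTYDTYTYYTYYDYDDTYTYDTYTYYDDTYTYDTYTY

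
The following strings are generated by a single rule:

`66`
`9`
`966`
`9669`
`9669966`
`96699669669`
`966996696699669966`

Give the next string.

96699669669966996696699669669

Each term (from the third on) is the previous term followed by the one before it: term 3 = 9·66 = 966.
Continuing: 966996696699669966 · 96699669669 gives term 8.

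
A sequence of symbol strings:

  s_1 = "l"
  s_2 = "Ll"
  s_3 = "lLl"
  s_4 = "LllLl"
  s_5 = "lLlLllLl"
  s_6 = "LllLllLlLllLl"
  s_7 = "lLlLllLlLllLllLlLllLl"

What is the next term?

LllLllLlLllLllLlLllLlLllLllLlLllLl

Each term (from the third on) is the two preceding terms concatenated in order: term 3 = l·Ll = lLl.
So term 8 is LllLllLlLllLl·lLlLllLlLllLllLlLllLl.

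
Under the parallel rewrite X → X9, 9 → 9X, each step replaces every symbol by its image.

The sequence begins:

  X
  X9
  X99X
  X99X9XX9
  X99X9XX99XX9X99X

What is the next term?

Applying the rule to each of the 16 symbols of X99X9XX99XX9X99X gives the pieces X9 9X 9X X9 9X X9 X9 9X 9X X9 X9 9X X9 9X 9X X9, which concatenate to the answer.

X99X9XX99XX9X99X9XX9X99XX99X9XX9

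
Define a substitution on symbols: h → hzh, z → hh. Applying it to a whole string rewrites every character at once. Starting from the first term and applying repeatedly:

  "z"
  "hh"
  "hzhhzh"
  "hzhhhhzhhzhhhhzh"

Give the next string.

hzhhhhzhhzhhzhhzhhhhzhhzhhhhzhhzhhzhhzhhhhzh

Applying the rule to each of the 16 symbols of hzhhhhzhhzhhhhzh gives the pieces hzh hh hzh hzh hzh hzh hh hzh hzh hh hzh hzh hzh hzh hh hzh, which concatenate to the answer.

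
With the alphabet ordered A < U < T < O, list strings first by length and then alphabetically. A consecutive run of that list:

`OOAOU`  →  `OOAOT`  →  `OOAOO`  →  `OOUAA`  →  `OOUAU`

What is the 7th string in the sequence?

OOUAO

Advancing 2 positions from OOUAU through OOUAU → OOUAT reaches term 7.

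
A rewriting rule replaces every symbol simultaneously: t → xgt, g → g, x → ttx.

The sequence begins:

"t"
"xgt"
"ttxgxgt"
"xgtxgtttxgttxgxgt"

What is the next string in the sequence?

ttxgxgtttxgxgtxgtxgtttxgxgtxgtttxgttxgxgt

Replace each of the 17 characters of xgtxgtttxgttxgxgt in place — ttx g xgt ttx g xgt xgt xgt ttx g xgt xgt ttx g ttx g xgt — and concatenate.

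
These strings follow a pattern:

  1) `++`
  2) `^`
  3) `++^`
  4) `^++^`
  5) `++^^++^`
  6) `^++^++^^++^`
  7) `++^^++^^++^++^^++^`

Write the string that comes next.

This is a Fibonacci-style word recurrence s(k) = s(k−2)·s(k−1): e.g. ++·^ = ++^.
Continuing: ^++^++^^++^ · ++^^++^^++^++^^++^ gives term 8.

^++^++^^++^++^^++^^++^++^^++^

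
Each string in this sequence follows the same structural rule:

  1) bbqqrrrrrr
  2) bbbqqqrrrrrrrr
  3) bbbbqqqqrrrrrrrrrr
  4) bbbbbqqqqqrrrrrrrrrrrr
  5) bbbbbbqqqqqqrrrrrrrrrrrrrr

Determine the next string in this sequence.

bbbbbbbqqqqqqqrrrrrrrrrrrrrrrr

Reading off run lengths: b runs 2, 3, 4, 5, 6; q runs 2, 3, 4, 5, 6; r runs 6, 8, 10, 12, 14 — each is linear in n, where the shown terms are n = 2, 3, 4, 5, 6.
For the next term, n = 7, so the run lengths are 7, 7, 16.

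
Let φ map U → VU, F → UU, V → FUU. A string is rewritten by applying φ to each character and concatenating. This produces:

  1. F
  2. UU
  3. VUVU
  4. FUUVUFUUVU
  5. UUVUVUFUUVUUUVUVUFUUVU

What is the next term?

VUVUFUUVUFUUVUUUVUVUFUUVUVUVUFUUVUFUUVUUUVUVUFUUVU

Applying the rule to each of the 22 symbols of UUVUVUFUUVUUUVUVUFUUVU gives the pieces VU VU FUU VU FUU VU UU VU VU FUU VU VU VU FUU VU FUU VU UU VU VU FUU VU, which concatenate to the answer.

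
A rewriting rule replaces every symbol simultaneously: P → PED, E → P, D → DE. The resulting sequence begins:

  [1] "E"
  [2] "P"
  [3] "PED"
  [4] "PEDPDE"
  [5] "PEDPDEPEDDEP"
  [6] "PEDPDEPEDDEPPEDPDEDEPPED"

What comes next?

PEDPDEPEDDEPPEDPDEDEPPEDPEDPDEPEDDEPDEPPEDPEDPDE

Applying the rule to each of the 24 symbols of PEDPDEPEDDEPPEDPDEDEPPED gives the pieces PED P DE PED DE P PED P DE DE P PED PED P DE PED DE P DE P PED PED P DE, which concatenate to the answer.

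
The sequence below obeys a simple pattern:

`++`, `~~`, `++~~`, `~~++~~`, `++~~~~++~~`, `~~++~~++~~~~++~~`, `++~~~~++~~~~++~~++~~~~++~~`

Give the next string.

Each term (from the third on) is the two preceding terms concatenated in order: term 3 = ++·~~ = ++~~.
Continuing: ~~++~~++~~~~++~~ · ++~~~~++~~~~++~~++~~~~++~~ gives term 8.

~~++~~++~~~~++~~++~~~~++~~~~++~~++~~~~++~~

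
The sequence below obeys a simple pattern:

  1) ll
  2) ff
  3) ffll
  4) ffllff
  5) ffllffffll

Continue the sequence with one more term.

ffllffffllffllff

This is a Fibonacci-style word recurrence s(k) = s(k−1)·s(k−2): e.g. ff·ll = ffll.
So term 6 is ffllffffll·ffllff.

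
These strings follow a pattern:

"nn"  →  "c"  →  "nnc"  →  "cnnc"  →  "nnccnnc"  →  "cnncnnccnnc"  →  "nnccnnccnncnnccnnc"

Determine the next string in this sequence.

Each term (from the third on) is the two preceding terms concatenated in order: term 3 = nn·c = nnc.
Continuing: cnncnnccnnc · nnccnnccnncnnccnnc gives term 8.

cnncnnccnncnnccnnccnncnnccnnc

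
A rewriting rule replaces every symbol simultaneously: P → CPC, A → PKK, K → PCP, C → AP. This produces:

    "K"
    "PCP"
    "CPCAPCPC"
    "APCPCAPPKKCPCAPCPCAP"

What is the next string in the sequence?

φ(APCPCAPPKKCPCAPCPCAP) expands symbol-by-symbol to PKK CPC AP CPC AP PKK CPC CPC PCP PCP AP CPC AP PKK CPC AP CPC AP PKK CPC; joining the 20 pieces gives the next term.

PKKCPCAPCPCAPPKKCPCCPCPCPPCPAPCPCAPPKKCPCAPCPCAPPKKCPC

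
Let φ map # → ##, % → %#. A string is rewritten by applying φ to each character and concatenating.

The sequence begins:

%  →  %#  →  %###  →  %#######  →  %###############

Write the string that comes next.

%###############################

Replace each of the 16 characters of %############### in place — %# ## ## ## ## ## ## ## ## ## ## ## ## ## ## ## — and concatenate.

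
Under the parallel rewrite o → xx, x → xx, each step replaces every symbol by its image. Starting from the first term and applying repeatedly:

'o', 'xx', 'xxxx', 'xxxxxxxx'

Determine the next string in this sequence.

Rewriting each symbol of xxxxxxxx: x→xx, x→xx, x→xx, x→xx, x→xx, x→xx, x→xx, x→xx, which concatenates to xx xx xx xx xx xx xx xx.

xxxxxxxxxxxxxxxx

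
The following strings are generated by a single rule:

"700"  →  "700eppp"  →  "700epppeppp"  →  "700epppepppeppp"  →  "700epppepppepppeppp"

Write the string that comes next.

700epppepppepppepppeppp

Every step adds eppp to the end: s(k+1) = s(k)·eppp.
So the next term is 700epppepppepppeppp·eppp.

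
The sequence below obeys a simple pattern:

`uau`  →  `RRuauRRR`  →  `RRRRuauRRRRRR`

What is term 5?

RRRRRRRRuauRRRRRRRRRRRR

Every step adds RR to the front and RRR to the end of the previous string.
From RRRRuauRRRRRR, 2 further steps: RRRRuauRRRRRR → RRRRRRuauRRRRRRRRR → (answer).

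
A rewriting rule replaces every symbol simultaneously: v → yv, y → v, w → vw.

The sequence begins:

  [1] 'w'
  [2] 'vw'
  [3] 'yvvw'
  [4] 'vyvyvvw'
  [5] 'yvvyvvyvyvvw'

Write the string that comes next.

Apply φ to yvvyvvyvyvvw symbol by symbol: y→v, v→yv, v→yv, y→v, v→yv, v→yv, y→v, v→yv, y→v, v→yv, v→yv, w→vw; joined: v yv yv v yv yv v yv v yv yv vw.

vyvyvvyvyvvyvvyvyvvw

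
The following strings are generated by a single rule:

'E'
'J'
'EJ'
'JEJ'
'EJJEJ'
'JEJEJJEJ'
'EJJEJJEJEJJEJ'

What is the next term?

Each term (from the third on) is the two preceding terms concatenated in order: term 3 = E·J = EJ.
Continuing: JEJEJJEJ · EJJEJJEJEJJEJ gives term 8.

JEJEJJEJEJJEJJEJEJJEJ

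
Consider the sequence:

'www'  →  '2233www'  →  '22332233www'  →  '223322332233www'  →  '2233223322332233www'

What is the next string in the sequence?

Each term is the previous one with 2233 prepended.
One more step from 2233223322332233www gives the answer.

22332233223322332233www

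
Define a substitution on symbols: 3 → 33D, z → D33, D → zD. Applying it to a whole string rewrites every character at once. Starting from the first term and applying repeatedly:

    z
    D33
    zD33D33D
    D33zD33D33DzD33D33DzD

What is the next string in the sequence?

Rewriting the 21 symbols of D33zD33D33DzD33D33DzD one by one yields zD 33D 33D D33 zD 33D 33D zD 33D 33D zD D33 zD 33D 33D zD 33D 33D zD D33 zD; concatenated:

zD33D33DD33zD33D33DzD33D33DzDD33zD33D33DzD33D33DzDD33zD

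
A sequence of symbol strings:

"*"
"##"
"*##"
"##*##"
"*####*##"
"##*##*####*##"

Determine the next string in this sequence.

*####*####*##*####*##

This is a Fibonacci-style word recurrence s(k) = s(k−2)·s(k−1): e.g. *·## = *##.
So term 7 is *####*##·##*##*####*##.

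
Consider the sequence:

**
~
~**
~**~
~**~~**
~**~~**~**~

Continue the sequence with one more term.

This is a Fibonacci-style word recurrence s(k) = s(k−1)·s(k−2): e.g. ~·** = ~**.
So term 7 is ~**~~**~**~·~**~~**.

~**~~**~**~~**~~**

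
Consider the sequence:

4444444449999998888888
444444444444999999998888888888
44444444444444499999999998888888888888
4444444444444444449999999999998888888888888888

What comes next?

444444444444444444444999999999999998888888888888888888

Term n consists of 3n+3 4's, followed by 2n+2 9's, followed by 3n+1 8's, where the shown terms are n = 2, 3, 4, 5.
At n = 6 the blocks have lengths 21, 14, 19.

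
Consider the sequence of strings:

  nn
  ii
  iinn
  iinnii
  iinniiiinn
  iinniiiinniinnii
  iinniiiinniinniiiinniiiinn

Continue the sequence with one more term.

iinniiiinniinniiiinniiiinniinniiiinniinnii

This is a Fibonacci-style word recurrence s(k) = s(k−1)·s(k−2): e.g. ii·nn = iinn.
Continuing: iinniiiinniinniiiinniiiinn · iinniiiinniinnii gives term 8.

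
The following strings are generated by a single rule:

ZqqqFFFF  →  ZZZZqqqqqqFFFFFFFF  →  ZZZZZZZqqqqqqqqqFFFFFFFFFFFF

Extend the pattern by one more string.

ZZZZZZZZZZqqqqqqqqqqqqFFFFFFFFFFFFFFFF

Term n consists of 3n-2 Z's, followed by 3n q's, followed by 4n F's (n = 1, 2, …).
At n = 4 the blocks have lengths 10, 12, 16.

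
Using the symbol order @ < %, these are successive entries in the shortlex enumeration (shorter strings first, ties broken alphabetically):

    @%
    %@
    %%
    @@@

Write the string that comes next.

The successor of @@@ increments the rightmost position that isn't already % and resets every position after it to @.

@@%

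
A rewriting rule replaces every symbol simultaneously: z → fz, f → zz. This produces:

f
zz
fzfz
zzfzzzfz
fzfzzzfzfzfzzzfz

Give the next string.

φ(fzfzzzfzfzfzzzfz) expands symbol-by-symbol to zz fz zz fz fz fz zz fz zz fz zz fz fz fz zz fz; joining the 16 pieces gives the next term.

zzfzzzfzfzfzzzfzzzfzzzfzfzfzzzfz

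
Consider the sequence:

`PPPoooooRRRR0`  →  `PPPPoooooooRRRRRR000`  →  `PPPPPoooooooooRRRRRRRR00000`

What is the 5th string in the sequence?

PPPPPPPoooooooooooooRRRRRRRRRRRR000000000

The n-th term is n+2 P's then 2n+3 o's then 2n+2 R's then 2n-1 0's (n = 1, 2, …).
For term 5, n = 5, so the run lengths are 7, 13, 12, 9.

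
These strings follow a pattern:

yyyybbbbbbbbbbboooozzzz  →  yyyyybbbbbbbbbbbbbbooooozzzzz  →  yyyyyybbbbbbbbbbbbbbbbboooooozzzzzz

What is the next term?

yyyyyyybbbbbbbbbbbbbbbbbbbbooooooozzzzzzz

Term n consists of n+1 y's, followed by 3n+2 b's, followed by n+1 o's, followed by n+1 z's, where the shown terms are n = 3, 4, 5.
At n = 6 the blocks have lengths 7, 20, 7, 7.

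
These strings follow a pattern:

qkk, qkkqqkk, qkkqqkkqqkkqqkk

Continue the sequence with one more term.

Every step duplicates the string with 'q' between the halves.
So the next term is two copies of qkkqqkkqqkkqqkk with 'q' between the halves.

qkkqqkkqqkkqqkkqqkkqqkkqqkkqqkk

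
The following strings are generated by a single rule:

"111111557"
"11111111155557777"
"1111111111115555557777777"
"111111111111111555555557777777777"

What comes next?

11111111111111111155555555557777777777777

The n-th term is 3n+3 1's then 2n 5's then 3n-2 7's (n = 1, 2, …).
For the next term, n = 5, so the run lengths are 18, 10, 13.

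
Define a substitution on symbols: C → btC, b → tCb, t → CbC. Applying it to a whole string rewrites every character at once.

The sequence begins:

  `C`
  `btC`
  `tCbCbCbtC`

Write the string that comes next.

CbCbtCtCbbtCtCbbtCtCbCbCbtC

Expanding tCbCbCbtC: t→CbC, C→btC, b→tCb, C→btC, b→tCb, C→btC, b→tCb, t→CbC, C→btC. Concatenated: CbC btC tCb btC tCb btC tCb CbC btC.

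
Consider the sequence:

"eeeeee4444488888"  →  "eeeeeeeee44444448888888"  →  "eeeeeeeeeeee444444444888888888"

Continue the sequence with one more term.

Term n consists of 3n+3 e's, followed by 2n+3 4's, followed by 2n+3 8's (n = 1, 2, …).
For the next term, n = 4, so the run lengths are 15, 11, 11.

eeeeeeeeeeeeeee4444444444488888888888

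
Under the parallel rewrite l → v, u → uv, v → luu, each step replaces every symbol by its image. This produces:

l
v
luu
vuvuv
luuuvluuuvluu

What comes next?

vuvuvuvluuvuvuvuvluuvuvuv

Replace each of the 13 characters of luuuvluuuvluu in place — v uv uv uv luu v uv uv uv luu v uv uv — and concatenate.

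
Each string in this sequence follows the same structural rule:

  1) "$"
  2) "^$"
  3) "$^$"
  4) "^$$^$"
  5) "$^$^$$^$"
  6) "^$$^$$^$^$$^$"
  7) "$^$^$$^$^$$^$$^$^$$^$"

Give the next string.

This is a Fibonacci-style word recurrence s(k) = s(k−2)·s(k−1): e.g. $·^$ = $^$.
Continuing: ^$$^$$^$^$$^$ · $^$^$$^$^$$^$$^$^$$^$ gives term 8.

^$$^$$^$^$$^$$^$^$$^$^$$^$$^$^$$^$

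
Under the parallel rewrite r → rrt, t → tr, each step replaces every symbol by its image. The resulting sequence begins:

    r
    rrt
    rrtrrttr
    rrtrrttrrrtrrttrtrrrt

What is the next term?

rrtrrttrrrtrrttrtrrrtrrtrrttrrrtrrttrtrrrttrrrtrrtrrttr

φ(rrtrrttrrrtrrttrtrrrt) expands symbol-by-symbol to rrt rrt tr rrt rrt tr tr rrt rrt rrt tr rrt rrt tr tr rrt tr rrt rrt rrt tr; joining the 21 pieces gives the next term.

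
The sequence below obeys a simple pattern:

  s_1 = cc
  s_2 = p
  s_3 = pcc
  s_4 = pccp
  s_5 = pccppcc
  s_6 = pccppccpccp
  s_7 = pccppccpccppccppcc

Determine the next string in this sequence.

pccppccpccppccppccpccppccpccp

From term 3 onward, concatenate the last term with the second-to-last: p·cc = pcc, pcc·p = pccp, …
So term 8 is pccppccpccppccppcc·pccppccpccp.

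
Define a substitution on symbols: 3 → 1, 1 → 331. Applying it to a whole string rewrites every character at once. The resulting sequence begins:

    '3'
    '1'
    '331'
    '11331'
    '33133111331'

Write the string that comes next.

Rewriting each symbol of 33133111331: 3→1, 3→1, 1→331, 3→1, 3→1, 1→331, 1→331, 1→331, 3→1, 3→1, 1→331, which concatenates to 1 1 331 1 1 331 331 331 1 1 331.

113311133133133111331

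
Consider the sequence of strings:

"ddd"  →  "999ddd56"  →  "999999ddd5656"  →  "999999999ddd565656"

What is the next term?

Every step adds 999 to the front and 56 to the end of the previous string.
So the next term is 999·999999999ddd565656·56.

999999999999ddd56565656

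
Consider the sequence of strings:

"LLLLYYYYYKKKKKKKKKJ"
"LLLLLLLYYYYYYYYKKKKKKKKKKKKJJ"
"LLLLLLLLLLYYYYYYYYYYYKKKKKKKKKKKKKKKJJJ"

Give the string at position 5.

LLLLLLLLLLLLLLLLYYYYYYYYYYYYYYYYYKKKKKKKKKKKKKKKKKKKKKJJJJJ

The n-th term is 3n-2 L's then 3n-1 Y's then 3n+3 K's then n-1 J's, where the shown terms are n = 2, 3, 4.
Setting n = 6 gives 16, 17, 21, 5 characters in each block.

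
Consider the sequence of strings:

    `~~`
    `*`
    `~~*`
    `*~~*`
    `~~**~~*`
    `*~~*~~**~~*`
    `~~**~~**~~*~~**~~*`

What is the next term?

This is a Fibonacci-style word recurrence s(k) = s(k−2)·s(k−1): e.g. ~~·* = ~~*.
So term 8 is *~~*~~**~~*·~~**~~**~~*~~**~~*.

*~~*~~**~~*~~**~~**~~*~~**~~*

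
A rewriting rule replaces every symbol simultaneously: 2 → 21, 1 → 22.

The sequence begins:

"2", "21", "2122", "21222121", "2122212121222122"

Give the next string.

Replace each of the 16 characters of 2122212121222122 in place — 21 22 21 21 21 22 21 22 21 22 21 21 21 22 21 21 — and concatenate.

21222121212221222122212121222121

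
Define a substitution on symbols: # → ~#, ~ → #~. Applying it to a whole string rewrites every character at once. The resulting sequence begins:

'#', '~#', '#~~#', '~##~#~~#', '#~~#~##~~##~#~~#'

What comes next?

Rewriting the 16 symbols of #~~#~##~~##~#~~# one by one yields ~# #~ #~ ~# #~ ~# ~# #~ #~ ~# ~# #~ ~# #~ #~ ~#; concatenated:

~##~#~~##~~#~##~#~~#~##~~##~#~~#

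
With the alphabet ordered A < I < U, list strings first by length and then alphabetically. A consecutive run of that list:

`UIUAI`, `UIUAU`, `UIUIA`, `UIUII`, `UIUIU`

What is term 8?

UIUUU

Stepping forward 3 times from UIUIU: UIUIU → UIUUA → UIUUI, then the target.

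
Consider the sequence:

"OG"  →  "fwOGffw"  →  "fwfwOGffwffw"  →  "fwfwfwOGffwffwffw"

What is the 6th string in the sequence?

s(k+1) = fw·s(k)·ffw, so each term gains fw as a prefix and ffw as a suffix.
From fwfwfwOGffwffwffw, 2 further steps: fwfwfwOGffwffwffw → fwfwfwfwOGffwffwffwffw → (answer).

fwfwfwfwfwOGffwffwffwffwffw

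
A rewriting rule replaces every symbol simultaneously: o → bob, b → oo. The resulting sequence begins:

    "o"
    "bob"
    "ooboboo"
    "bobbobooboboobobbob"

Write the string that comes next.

Rewriting the 19 symbols of bobbobooboboobobbob one by one yields oo bob oo oo bob oo bob bob oo bob oo bob bob oo bob oo oo bob oo; concatenated:

oobobooooboboobobbobooboboobobboboobobooooboboo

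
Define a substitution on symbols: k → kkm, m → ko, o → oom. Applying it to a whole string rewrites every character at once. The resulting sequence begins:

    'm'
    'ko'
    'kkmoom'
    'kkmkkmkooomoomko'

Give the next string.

kkmkkmkokkmkkmkokkmoomoomoomkooomoomkokkmoom

φ(kkmkkmkooomoomko) expands symbol-by-symbol to kkm kkm ko kkm kkm ko kkm oom oom oom ko oom oom ko kkm oom; joining the 16 pieces gives the next term.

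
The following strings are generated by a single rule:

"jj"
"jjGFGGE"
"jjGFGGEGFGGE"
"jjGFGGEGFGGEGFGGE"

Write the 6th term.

The strings grow by a fixed suffix GFGGE each time.
From jjGFGGEGFGGEGFGGE, 2 further steps: jjGFGGEGFGGEGFGGE → jjGFGGEGFGGEGFGGEGFGGE → (answer).

jjGFGGEGFGGEGFGGEGFGGEGFGGE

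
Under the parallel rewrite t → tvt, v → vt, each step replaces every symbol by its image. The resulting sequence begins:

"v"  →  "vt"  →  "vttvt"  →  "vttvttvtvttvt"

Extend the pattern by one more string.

Rewriting the 13 symbols of vttvttvtvttvt one by one yields vt tvt tvt vt tvt tvt vt tvt vt tvt tvt vt tvt; concatenated:

vttvttvtvttvttvtvttvtvttvttvtvttvt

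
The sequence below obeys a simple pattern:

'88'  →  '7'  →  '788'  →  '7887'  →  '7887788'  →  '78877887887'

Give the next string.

788778878877887788

This is a Fibonacci-style word recurrence s(k) = s(k−1)·s(k−2): e.g. 7·88 = 788.
So term 7 is 78877887887·7887788.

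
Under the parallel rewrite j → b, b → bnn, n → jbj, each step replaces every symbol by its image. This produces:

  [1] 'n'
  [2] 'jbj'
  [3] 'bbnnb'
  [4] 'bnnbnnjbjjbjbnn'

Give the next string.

bnnjbjjbjbnnjbjjbjbbnnbbbnnbbnnjbjjbj

φ(bnnbnnjbjjbjbnn) expands symbol-by-symbol to bnn jbj jbj bnn jbj jbj b bnn b b bnn b bnn jbj jbj; joining the 15 pieces gives the next term.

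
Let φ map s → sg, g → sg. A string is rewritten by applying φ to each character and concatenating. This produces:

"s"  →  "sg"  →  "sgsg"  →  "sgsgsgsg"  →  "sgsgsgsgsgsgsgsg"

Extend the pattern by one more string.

Replace each of the 16 characters of sgsgsgsgsgsgsgsg in place — sg sg sg sg sg sg sg sg sg sg sg sg sg sg sg sg — and concatenate.

sgsgsgsgsgsgsgsgsgsgsgsgsgsgsgsg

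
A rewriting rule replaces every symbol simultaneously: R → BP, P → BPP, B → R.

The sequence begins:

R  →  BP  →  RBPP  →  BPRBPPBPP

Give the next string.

Rewriting each symbol of BPRBPPBPP: B→R, P→BPP, R→BP, B→R, P→BPP, P→BPP, B→R, P→BPP, P→BPP, which concatenates to R BPP BP R BPP BPP R BPP BPP.

RBPPBPRBPPBPPRBPPBPP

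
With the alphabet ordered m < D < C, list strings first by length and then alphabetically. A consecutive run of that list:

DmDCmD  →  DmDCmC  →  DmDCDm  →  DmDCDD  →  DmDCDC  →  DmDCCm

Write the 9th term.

DmCmmm

Continuing the enumeration 3 steps past DmDCCm: DmDCCm → DmDCCD → DmDCCC → (answer).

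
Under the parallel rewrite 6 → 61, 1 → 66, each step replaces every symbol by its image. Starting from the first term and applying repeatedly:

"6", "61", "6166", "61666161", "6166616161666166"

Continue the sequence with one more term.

Replace each of the 16 characters of 6166616161666166 in place — 61 66 61 61 61 66 61 66 61 66 61 61 61 66 61 61 — and concatenate.

61666161616661666166616161666161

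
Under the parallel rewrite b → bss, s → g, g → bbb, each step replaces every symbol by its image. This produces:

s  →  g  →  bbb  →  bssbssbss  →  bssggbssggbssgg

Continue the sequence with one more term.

Rewriting the 15 symbols of bssggbssggbssgg one by one yields bss g g bbb bbb bss g g bbb bbb bss g g bbb bbb; concatenated:

bssggbbbbbbbssggbbbbbbbssggbbbbbb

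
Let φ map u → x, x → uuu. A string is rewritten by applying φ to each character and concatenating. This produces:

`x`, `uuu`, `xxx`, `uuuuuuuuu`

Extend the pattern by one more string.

Rewriting each symbol of uuuuuuuuu: u→x, u→x, u→x, u→x, u→x, u→x, u→x, u→x, u→x, which concatenates to x x x x x x x x x.

xxxxxxxxx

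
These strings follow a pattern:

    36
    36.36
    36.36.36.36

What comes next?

Every step duplicates the string with '.' between the halves.
Doubling 36.36.36.36 with '.' between the halves:

36.36.36.36.36.36.36.36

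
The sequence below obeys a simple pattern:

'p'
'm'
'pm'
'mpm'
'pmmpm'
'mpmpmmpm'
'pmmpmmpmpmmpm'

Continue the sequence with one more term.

This is a Fibonacci-style word recurrence s(k) = s(k−2)·s(k−1): e.g. p·m = pm.
So term 8 is mpmpmmpm·pmmpmmpmpmmpm.

mpmpmmpmpmmpmmpmpmmpm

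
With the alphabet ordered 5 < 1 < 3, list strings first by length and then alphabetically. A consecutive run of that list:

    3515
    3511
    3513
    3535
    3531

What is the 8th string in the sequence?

Advancing 3 positions from 3531 through 3531 → 3533 → 3155 reaches term 8.

3151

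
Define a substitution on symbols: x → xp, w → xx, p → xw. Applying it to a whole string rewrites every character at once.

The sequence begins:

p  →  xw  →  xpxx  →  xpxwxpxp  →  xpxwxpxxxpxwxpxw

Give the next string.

xpxwxpxxxpxwxpxpxpxwxpxxxpxwxpxx

Replace each of the 16 characters of xpxwxpxxxpxwxpxw in place — xp xw xp xx xp xw xp xp xp xw xp xx xp xw xp xx — and concatenate.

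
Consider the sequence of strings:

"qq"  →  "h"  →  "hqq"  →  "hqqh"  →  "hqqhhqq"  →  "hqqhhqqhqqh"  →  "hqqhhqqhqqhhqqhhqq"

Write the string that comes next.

Each term (from the third on) is the previous term followed by the one before it: term 3 = h·qq = hqq.
So term 8 is hqqhhqqhqqhhqqhhqq·hqqhhqqhqqh.

hqqhhqqhqqhhqqhhqqhqqhhqqhqqh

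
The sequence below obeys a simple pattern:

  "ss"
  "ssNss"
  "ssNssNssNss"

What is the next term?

Each string is two copies of the previous one joined by 'N'.
So the next term is two copies of ssNssNssNss with 'N' between the halves.

ssNssNssNssNssNssNssNss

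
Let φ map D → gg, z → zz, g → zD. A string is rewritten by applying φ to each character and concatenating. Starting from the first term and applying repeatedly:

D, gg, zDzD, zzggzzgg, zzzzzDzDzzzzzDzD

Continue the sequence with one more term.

zzzzzzzzzzggzzggzzzzzzzzzzggzzgg

φ(zzzzzDzDzzzzzDzD) expands symbol-by-symbol to zz zz zz zz zz gg zz gg zz zz zz zz zz gg zz gg; joining the 16 pieces gives the next term.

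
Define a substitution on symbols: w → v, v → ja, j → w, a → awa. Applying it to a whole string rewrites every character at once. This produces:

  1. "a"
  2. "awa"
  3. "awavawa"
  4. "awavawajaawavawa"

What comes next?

awavawajaawavawawawaawavawajaawavawa

Applying the rule to each of the 16 symbols of awavawajaawavawa gives the pieces awa v awa ja awa v awa w awa awa v awa ja awa v awa, which concatenate to the answer.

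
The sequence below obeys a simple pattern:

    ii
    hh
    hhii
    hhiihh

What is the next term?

hhiihhhhii

Each term (from the third on) is the previous term followed by the one before it: term 3 = hh·ii = hhii.
So term 5 is hhiihh·hhii.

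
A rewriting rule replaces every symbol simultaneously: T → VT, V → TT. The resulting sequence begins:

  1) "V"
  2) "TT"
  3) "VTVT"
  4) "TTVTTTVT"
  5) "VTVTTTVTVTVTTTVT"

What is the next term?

Applying the rule to each of the 16 symbols of VTVTTTVTVTVTTTVT gives the pieces TT VT TT VT VT VT TT VT TT VT TT VT VT VT TT VT, which concatenate to the answer.

TTVTTTVTVTVTTTVTTTVTTTVTVTVTTTVT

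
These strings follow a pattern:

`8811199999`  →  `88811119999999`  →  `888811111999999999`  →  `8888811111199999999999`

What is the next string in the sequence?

Term n consists of n 8's, followed by n+1 1's, followed by 2n+1 9's, where the shown terms are n = 2, 3, 4, 5.
At n = 6 the blocks have lengths 6, 7, 13.

88888811111119999999999999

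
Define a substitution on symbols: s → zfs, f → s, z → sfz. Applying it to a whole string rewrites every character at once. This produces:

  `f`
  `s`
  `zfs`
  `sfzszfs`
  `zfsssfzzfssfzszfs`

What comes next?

Rewriting the 17 symbols of zfsssfzzfssfzszfs one by one yields sfz s zfs zfs zfs s sfz sfz s zfs zfs s sfz zfs sfz s zfs; concatenated:

sfzszfszfszfsssfzsfzszfszfsssfzzfssfzszfs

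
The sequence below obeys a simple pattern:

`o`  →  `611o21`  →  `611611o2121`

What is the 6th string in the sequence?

611611611611611o2121212121

Every step adds 611 to the front and 21 to the end of the previous string.
From 611611o2121, 3 further steps: 611611o2121 → 611611611o212121 → 611611611611o21212121 → (answer).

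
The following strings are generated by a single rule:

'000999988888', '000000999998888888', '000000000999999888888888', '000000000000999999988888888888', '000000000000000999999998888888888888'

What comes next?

Term n consists of 3n 0's, followed by n+3 9's, followed by 2n+3 8's (n = 1, 2, …).
At n = 6 the blocks have lengths 18, 9, 15.

000000000000000000999999999888888888888888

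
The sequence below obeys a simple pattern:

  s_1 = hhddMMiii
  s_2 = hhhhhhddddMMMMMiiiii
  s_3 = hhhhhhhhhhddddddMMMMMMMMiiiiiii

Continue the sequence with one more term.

Reading off run lengths: h runs 2, 6, 10; d runs 2, 4, 6; M runs 2, 5, 8; i runs 3, 5, 7 — each is linear in n (n = 1, 2, …).
At n = 4 the blocks have lengths 14, 8, 11, 9.

hhhhhhhhhhhhhhddddddddMMMMMMMMMMMiiiiiiiii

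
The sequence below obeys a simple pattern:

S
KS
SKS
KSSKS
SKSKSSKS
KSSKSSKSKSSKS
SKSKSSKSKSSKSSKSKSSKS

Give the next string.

From term 3 onward, concatenate the second-to-last term with the last: S·KS = SKS, KS·SKS = KSSKS, …
Continuing: KSSKSSKSKSSKS · SKSKSSKSKSSKSSKSKSSKS gives term 8.

KSSKSSKSKSSKSSKSKSSKSKSSKSSKSKSSKS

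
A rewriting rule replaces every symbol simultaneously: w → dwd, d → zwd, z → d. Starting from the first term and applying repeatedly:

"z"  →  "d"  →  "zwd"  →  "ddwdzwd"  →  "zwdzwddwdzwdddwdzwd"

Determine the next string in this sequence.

ddwdzwdddwdzwdzwddwdzwdddwdzwdzwdzwddwdzwdddwdzwd

φ(zwdzwddwdzwdddwdzwd) expands symbol-by-symbol to d dwd zwd d dwd zwd zwd dwd zwd d dwd zwd zwd zwd dwd zwd d dwd zwd; joining the 19 pieces gives the next term.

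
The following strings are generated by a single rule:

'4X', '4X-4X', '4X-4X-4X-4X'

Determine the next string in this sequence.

4X-4X-4X-4X-4X-4X-4X-4X

Each string is two copies of the previous one joined by '-'.
One more doubling of 4X-4X-4X-4X gives the answer.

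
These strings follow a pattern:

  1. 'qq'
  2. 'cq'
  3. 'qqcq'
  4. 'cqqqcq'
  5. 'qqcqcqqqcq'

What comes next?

From term 3 onward, concatenate the second-to-last term with the last: qq·cq = qqcq, cq·qqcq = cqqqcq, …
The next term joins cqqqcq and qqcqcqqqcq.

cqqqcqqqcqcqqqcq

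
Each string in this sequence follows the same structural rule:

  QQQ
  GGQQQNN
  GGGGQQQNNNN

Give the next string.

Each term wraps the previous one in GG on the left and NN on the right.
So the next term is GG·GGGGQQQNNNN·NN.

GGGGGGQQQNNNNNN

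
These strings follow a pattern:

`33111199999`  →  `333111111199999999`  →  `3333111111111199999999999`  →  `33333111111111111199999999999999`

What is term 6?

Term n consists of n 3's, followed by 3n-2 1's, followed by 3n-1 9's, where the shown terms are n = 2, 3, 4, 5.
At n = 7 the blocks have lengths 7, 19, 20.

3333333111111111111111111199999999999999999999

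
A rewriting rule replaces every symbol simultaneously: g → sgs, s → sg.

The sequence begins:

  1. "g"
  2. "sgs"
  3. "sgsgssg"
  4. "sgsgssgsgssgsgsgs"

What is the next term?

Rewriting the 17 symbols of sgsgssgsgssgsgsgs one by one yields sg sgs sg sgs sg sg sgs sg sgs sg sg sgs sg sgs sg sgs sg; concatenated:

sgsgssgsgssgsgsgssgsgssgsgsgssgsgssgsgssg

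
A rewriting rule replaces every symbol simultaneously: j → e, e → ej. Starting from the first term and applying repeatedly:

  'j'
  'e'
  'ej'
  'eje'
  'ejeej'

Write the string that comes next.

ejeejeje

Apply φ to ejeej symbol by symbol: e→ej, j→e, e→ej, e→ej, j→e; joined: ej e ej ej e.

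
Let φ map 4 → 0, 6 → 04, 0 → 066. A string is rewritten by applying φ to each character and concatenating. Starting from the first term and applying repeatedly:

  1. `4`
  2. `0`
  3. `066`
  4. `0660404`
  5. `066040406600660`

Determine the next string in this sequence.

06604040660066006604040660660404066

Applying the rule to each of the 15 symbols of 066040406600660 gives the pieces 066 04 04 066 0 066 0 066 04 04 066 066 04 04 066, which concatenate to the answer.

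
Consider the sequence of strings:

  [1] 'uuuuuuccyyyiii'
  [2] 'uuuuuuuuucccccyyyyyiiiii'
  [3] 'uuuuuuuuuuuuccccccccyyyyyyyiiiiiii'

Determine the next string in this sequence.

Each string has the form u^{3n+3} c^{3n-1} y^{2n+1} i^{2n+1} (n = 1, 2, …).
For the next term, n = 4, so the run lengths are 15, 11, 9, 9.

uuuuuuuuuuuuuuucccccccccccyyyyyyyyyiiiiiiiii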